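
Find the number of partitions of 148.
33549419497

p(n) counts ways to write n as a sum of positive integers (order ignored).
Euler's pentagonal recurrence: p(k) = p(k-1) + p(k-2) - p(k-5) - p(k-7) + p(k-12) + p(k-15) - ... (offsets j(3j∓1)/2, signs ++--, p(0)=1, p(<0)=0).
DP table for k = 0..147: p(0)=1, p(1)=1, p(2)=2, p(3)=3, p(4)=5, p(5)=7, p(6)=11, p(7)=15, p(8)=22, p(9)=30, p(10)=42, p(11)=56, p(12)=77, p(13)=101, p(14)=135, p(15)=176, p(16)=231, p(17)=297, p(18)=385, p(19)=490, p(20)=627, p(21)=792, p(22)=1002, p(23)=1255, p(24)=1575, p(25)=1958, p(26)=2436, p(27)=3010, p(28)=3718, p(29)=4565, p(30)=5604, p(31)=6842, p(32)=8349, p(33)=10143, p(34)=12310, p(35)=14883, p(36)=17977, p(37)=21637, p(38)=26015, p(39)=31185, p(40)=37338, p(41)=44583, p(42)=53174, p(43)=63261, p(44)=75175, p(45)=89134, p(46)=105558, p(47)=124754, p(48)=147273, p(49)=173525, p(50)=204226, p(51)=239943, p(52)=281589, p(53)=329931, p(54)=386155, p(55)=451276, p(56)=526823, p(57)=614154, p(58)=715220, p(59)=831820, p(60)=966467, p(61)=1121505, p(62)=1300156, p(63)=1505499, p(64)=1741630, p(65)=2012558, p(66)=2323520, p(67)=2679689, p(68)=3087735, p(69)=3554345, p(70)=4087968, p(71)=4697205, p(72)=5392783, p(73)=6185689, p(74)=7089500, p(75)=8118264, p(76)=9289091, p(77)=10619863, p(78)=12132164, p(79)=13848650, p(80)=15796476, p(81)=18004327, p(82)=20506255, p(83)=23338469, p(84)=26543660, p(85)=30167357, p(86)=34262962, p(87)=38887673, p(88)=44108109, p(89)=49995925, p(90)=56634173, p(91)=64112359, p(92)=72533807, p(93)=82010177, p(94)=92669720, p(95)=104651419, p(96)=118114304, p(97)=133230930, p(98)=150198136, p(99)=169229875, p(100)=190569292, p(101)=214481126, p(102)=241265379, p(103)=271248950, p(104)=304801365, p(105)=342325709, p(106)=384276336, p(107)=431149389, p(108)=483502844, p(109)=541946240, p(110)=607163746, p(111)=679903203, p(112)=761002156, p(113)=851376628, p(114)=952050665, p(115)=1064144451, p(116)=1188908248, p(117)=1327710076, p(118)=1482074143, p(119)=1653668665, p(120)=1844349560, p(121)=2056148051, p(122)=2291320912, p(123)=2552338241, p(124)=2841940500, p(125)=3163127352, p(126)=3519222692, p(127)=3913864295, p(128)=4351078600, p(129)=4835271870, p(130)=5371315400, p(131)=5964539504, p(132)=6620830889, p(133)=7346629512, p(134)=8149040695, p(135)=9035836076, p(136)=10015581680, p(137)=11097645016, p(138)=12292341831, p(139)=13610949895, p(140)=15065878135, p(141)=16670689208, p(142)=18440293320, p(143)=20390982757, p(144)=22540654445, p(145)=24908858009, p(146)=27517052599, p(147)=30388671978.
Final step: p(148) = p(147) + p(146) - p(143) - p(141) + p(136) + p(133) - p(126) - p(122) + p(113) + p(108) - p(97) - p(91) + p(78) + p(71) - p(56) - p(48) + p(31) + p(22) - p(3)
= 30388671978 + 27517052599 - 20390982757 - 16670689208 + 10015581680 + 7346629512 - 3519222692 - 2291320912 + 851376628 + 483502844 - 133230930 - 64112359 + 12132164 + 4697205 - 526823 - 147273 + 6842 + 1002 - 3
= 33549419497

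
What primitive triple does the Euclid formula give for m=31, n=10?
(861, 620, 1061)

Euclid's formula: a = m² - n², b = 2mn, c = m² + n²
m = 31, n = 10
a = 31² - 10² = 961 - 100 = 861
b = 2 × 31 × 10 = 620
c = 31² + 10² = 961 + 100 = 1061
Verification: 861² + 620² = 741321 + 384400 = 1125721 = 1061² ✓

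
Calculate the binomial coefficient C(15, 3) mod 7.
0

Using Lucas' theorem:
Write n=15 and k=3 in base 7:
n in base 7: [2, 1]
k in base 7: [0, 3]
C(15,3) mod 7 = ∏ C(n_i, k_i) mod 7
Digit binomials (mod 7): C(2,0) = 1; C(1,3) = 0 (k_i > n_i)
Product: 1 × 0 = 0 ≡ 0 (mod 7)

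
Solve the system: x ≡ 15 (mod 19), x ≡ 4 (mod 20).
224

Using Chinese Remainder Theorem:
M = 19 × 20 = 380
M1 = 20, M2 = 19
y1 = 20^(-1) mod 19 = 1
y2 = 19^(-1) mod 20 = 19
x = (15×20×1 + 4×19×19) mod 380 = 224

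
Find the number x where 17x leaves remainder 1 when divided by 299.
88

gcd(17, 299) = 1, so the inverse exists.
Extended Euclidean algorithm on (299, 17):
299 = 17 × 17 + 10  ⟹  10 = (1)·299 + (-17)·17
17 = 1 × 10 + 7  ⟹  7 = (-1)·299 + (18)·17
10 = 1 × 7 + 3  ⟹  3 = (2)·299 + (-35)·17
7 = 2 × 3 + 1  ⟹  1 = (-5)·299 + (88)·17
So (88)·17 ≡ 1 (mod 299), i.e. 17^(-1) ≡ 88 (mod 299).
Check: 17 × 88 = 1496 ≡ 1 (mod 299)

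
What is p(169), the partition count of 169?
250438925115

p(n) counts ways to write n as a sum of positive integers (order ignored).
Euler's pentagonal recurrence: p(k) = p(k-1) + p(k-2) - p(k-5) - p(k-7) + p(k-12) + p(k-15) - ... (offsets j(3j∓1)/2, signs ++--, p(0)=1, p(<0)=0).
DP table for k = 0..168: p(0)=1, p(1)=1, p(2)=2, p(3)=3, p(4)=5, p(5)=7, p(6)=11, p(7)=15, p(8)=22, p(9)=30, p(10)=42, p(11)=56, p(12)=77, p(13)=101, p(14)=135, p(15)=176, p(16)=231, p(17)=297, p(18)=385, p(19)=490, p(20)=627, p(21)=792, p(22)=1002, p(23)=1255, p(24)=1575, p(25)=1958, p(26)=2436, p(27)=3010, p(28)=3718, p(29)=4565, p(30)=5604, p(31)=6842, p(32)=8349, p(33)=10143, p(34)=12310, p(35)=14883, p(36)=17977, p(37)=21637, p(38)=26015, p(39)=31185, p(40)=37338, p(41)=44583, p(42)=53174, p(43)=63261, p(44)=75175, p(45)=89134, p(46)=105558, p(47)=124754, p(48)=147273, p(49)=173525, p(50)=204226, p(51)=239943, p(52)=281589, p(53)=329931, p(54)=386155, p(55)=451276, p(56)=526823, p(57)=614154, p(58)=715220, p(59)=831820, p(60)=966467, p(61)=1121505, p(62)=1300156, p(63)=1505499, p(64)=1741630, p(65)=2012558, p(66)=2323520, p(67)=2679689, p(68)=3087735, p(69)=3554345, p(70)=4087968, p(71)=4697205, p(72)=5392783, p(73)=6185689, p(74)=7089500, p(75)=8118264, p(76)=9289091, p(77)=10619863, p(78)=12132164, p(79)=13848650, p(80)=15796476, p(81)=18004327, p(82)=20506255, p(83)=23338469, p(84)=26543660, p(85)=30167357, p(86)=34262962, p(87)=38887673, p(88)=44108109, p(89)=49995925, p(90)=56634173, p(91)=64112359, p(92)=72533807, p(93)=82010177, p(94)=92669720, p(95)=104651419, p(96)=118114304, p(97)=133230930, p(98)=150198136, p(99)=169229875, p(100)=190569292, p(101)=214481126, p(102)=241265379, p(103)=271248950, p(104)=304801365, p(105)=342325709, p(106)=384276336, p(107)=431149389, p(108)=483502844, p(109)=541946240, p(110)=607163746, p(111)=679903203, p(112)=761002156, p(113)=851376628, p(114)=952050665, p(115)=1064144451, p(116)=1188908248, p(117)=1327710076, p(118)=1482074143, p(119)=1653668665, p(120)=1844349560, p(121)=2056148051, p(122)=2291320912, p(123)=2552338241, p(124)=2841940500, p(125)=3163127352, p(126)=3519222692, p(127)=3913864295, p(128)=4351078600, p(129)=4835271870, p(130)=5371315400, p(131)=5964539504, p(132)=6620830889, p(133)=7346629512, p(134)=8149040695, p(135)=9035836076, p(136)=10015581680, p(137)=11097645016, p(138)=12292341831, p(139)=13610949895, p(140)=15065878135, p(141)=16670689208, p(142)=18440293320, p(143)=20390982757, p(144)=22540654445, p(145)=24908858009, p(146)=27517052599, p(147)=30388671978, p(148)=33549419497, p(149)=37027355200, p(150)=40853235313, p(151)=45060624582, p(152)=49686288421, p(153)=54770336324, p(154)=60356673280, p(155)=66493182097, p(156)=73232243759, p(157)=80630964769, p(158)=88751778802, p(159)=97662728555, p(160)=107438159466, p(161)=118159068427, p(162)=129913904637, p(163)=142798995930, p(164)=156919475295, p(165)=172389800255, p(166)=189334822579, p(167)=207890420102, p(168)=228204732751.
Final step: p(169) = p(168) + p(167) - p(164) - p(162) + p(157) + p(154) - p(147) - p(143) + p(134) + p(129) - p(118) - p(112) + p(99) + p(92) - p(77) - p(69) + p(52) + p(43) - p(24) - p(14)
= 228204732751 + 207890420102 - 156919475295 - 129913904637 + 80630964769 + 60356673280 - 30388671978 - 20390982757 + 8149040695 + 4835271870 - 1482074143 - 761002156 + 169229875 + 72533807 - 10619863 - 3554345 + 281589 + 63261 - 1575 - 135
= 250438925115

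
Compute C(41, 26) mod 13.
3

Using Lucas' theorem:
Write n=41 and k=26 in base 13:
n in base 13: [3, 2]
k in base 13: [2, 0]
C(41,26) mod 13 = ∏ C(n_i, k_i) mod 13
Digit binomials (mod 13): C(3,2) = 3; C(2,0) = 1
Product: 3 × 1 = 3 ≡ 3 (mod 13)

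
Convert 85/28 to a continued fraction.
[3; 28]

Euclidean algorithm steps:
85 = 3 × 28 + 1
28 = 28 × 1 + 0
Continued fraction: [3; 28]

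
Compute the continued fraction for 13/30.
[0; 2, 3, 4]

Euclidean algorithm steps:
13 = 0 × 30 + 13
30 = 2 × 13 + 4
13 = 3 × 4 + 1
4 = 4 × 1 + 0
Continued fraction: [0; 2, 3, 4]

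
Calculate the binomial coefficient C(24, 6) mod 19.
0

Using Lucas' theorem:
Write n=24 and k=6 in base 19:
n in base 19: [1, 5]
k in base 19: [0, 6]
C(24,6) mod 19 = ∏ C(n_i, k_i) mod 19
Digit binomials (mod 19): C(1,0) = 1; C(5,6) = 0 (k_i > n_i)
Product: 1 × 0 = 0 ≡ 0 (mod 19)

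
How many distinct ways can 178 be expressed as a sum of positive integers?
571701605655

p(n) counts ways to write n as a sum of positive integers (order ignored).
Euler's pentagonal recurrence: p(k) = p(k-1) + p(k-2) - p(k-5) - p(k-7) + p(k-12) + p(k-15) - ... (offsets j(3j∓1)/2, signs ++--, p(0)=1, p(<0)=0).
DP table for k = 0..177: p(0)=1, p(1)=1, p(2)=2, p(3)=3, p(4)=5, p(5)=7, p(6)=11, p(7)=15, p(8)=22, p(9)=30, p(10)=42, p(11)=56, p(12)=77, p(13)=101, p(14)=135, p(15)=176, p(16)=231, p(17)=297, p(18)=385, p(19)=490, p(20)=627, p(21)=792, p(22)=1002, p(23)=1255, p(24)=1575, p(25)=1958, p(26)=2436, p(27)=3010, p(28)=3718, p(29)=4565, p(30)=5604, p(31)=6842, p(32)=8349, p(33)=10143, p(34)=12310, p(35)=14883, p(36)=17977, p(37)=21637, p(38)=26015, p(39)=31185, p(40)=37338, p(41)=44583, p(42)=53174, p(43)=63261, p(44)=75175, p(45)=89134, p(46)=105558, p(47)=124754, p(48)=147273, p(49)=173525, p(50)=204226, p(51)=239943, p(52)=281589, p(53)=329931, p(54)=386155, p(55)=451276, p(56)=526823, p(57)=614154, p(58)=715220, p(59)=831820, p(60)=966467, p(61)=1121505, p(62)=1300156, p(63)=1505499, p(64)=1741630, p(65)=2012558, p(66)=2323520, p(67)=2679689, p(68)=3087735, p(69)=3554345, p(70)=4087968, p(71)=4697205, p(72)=5392783, p(73)=6185689, p(74)=7089500, p(75)=8118264, p(76)=9289091, p(77)=10619863, p(78)=12132164, p(79)=13848650, p(80)=15796476, p(81)=18004327, p(82)=20506255, p(83)=23338469, p(84)=26543660, p(85)=30167357, p(86)=34262962, p(87)=38887673, p(88)=44108109, p(89)=49995925, p(90)=56634173, p(91)=64112359, p(92)=72533807, p(93)=82010177, p(94)=92669720, p(95)=104651419, p(96)=118114304, p(97)=133230930, p(98)=150198136, p(99)=169229875, p(100)=190569292, p(101)=214481126, p(102)=241265379, p(103)=271248950, p(104)=304801365, p(105)=342325709, p(106)=384276336, p(107)=431149389, p(108)=483502844, p(109)=541946240, p(110)=607163746, p(111)=679903203, p(112)=761002156, p(113)=851376628, p(114)=952050665, p(115)=1064144451, p(116)=1188908248, p(117)=1327710076, p(118)=1482074143, p(119)=1653668665, p(120)=1844349560, p(121)=2056148051, p(122)=2291320912, p(123)=2552338241, p(124)=2841940500, p(125)=3163127352, p(126)=3519222692, p(127)=3913864295, p(128)=4351078600, p(129)=4835271870, p(130)=5371315400, p(131)=5964539504, p(132)=6620830889, p(133)=7346629512, p(134)=8149040695, p(135)=9035836076, p(136)=10015581680, p(137)=11097645016, p(138)=12292341831, p(139)=13610949895, p(140)=15065878135, p(141)=16670689208, p(142)=18440293320, p(143)=20390982757, p(144)=22540654445, p(145)=24908858009, p(146)=27517052599, p(147)=30388671978, p(148)=33549419497, p(149)=37027355200, p(150)=40853235313, p(151)=45060624582, p(152)=49686288421, p(153)=54770336324, p(154)=60356673280, p(155)=66493182097, p(156)=73232243759, p(157)=80630964769, p(158)=88751778802, p(159)=97662728555, p(160)=107438159466, p(161)=118159068427, p(162)=129913904637, p(163)=142798995930, p(164)=156919475295, p(165)=172389800255, p(166)=189334822579, p(167)=207890420102, p(168)=228204732751, p(169)=250438925115, p(170)=274768617130, p(171)=301384802048, p(172)=330495499613, p(173)=362326859895, p(174)=397125074750, p(175)=435157697830, p(176)=476715857290, p(177)=522115831195.
Final step: p(178) = p(177) + p(176) - p(173) - p(171) + p(166) + p(163) - p(156) - p(152) + p(143) + p(138) - p(127) - p(121) + p(108) + p(101) - p(86) - p(78) + p(61) + p(52) - p(33) - p(23) + p(2)
= 522115831195 + 476715857290 - 362326859895 - 301384802048 + 189334822579 + 142798995930 - 73232243759 - 49686288421 + 20390982757 + 12292341831 - 3913864295 - 2056148051 + 483502844 + 214481126 - 34262962 - 12132164 + 1121505 + 281589 - 10143 - 1255 + 2
= 571701605655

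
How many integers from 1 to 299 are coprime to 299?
264

299 = 13 × 23
φ(n) = n × ∏(1 - 1/p) for each prime p dividing n
φ(299) = 299 × (1 - 1/13) × (1 - 1/23) = 264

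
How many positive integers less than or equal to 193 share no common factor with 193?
192

193 = 193
φ(n) = n × ∏(1 - 1/p) for each prime p dividing n
φ(193) = 193 × (1 - 1/193) = 192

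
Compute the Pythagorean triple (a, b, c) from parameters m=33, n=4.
(1073, 264, 1105)

Euclid's formula: a = m² - n², b = 2mn, c = m² + n²
m = 33, n = 4
a = 33² - 4² = 1089 - 16 = 1073
b = 2 × 33 × 4 = 264
c = 33² + 4² = 1089 + 16 = 1105
Verification: 1073² + 264² = 1151329 + 69696 = 1221025 = 1105² ✓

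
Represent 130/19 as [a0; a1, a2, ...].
[6; 1, 5, 3]

Euclidean algorithm steps:
130 = 6 × 19 + 16
19 = 1 × 16 + 3
16 = 5 × 3 + 1
3 = 3 × 1 + 0
Continued fraction: [6; 1, 5, 3]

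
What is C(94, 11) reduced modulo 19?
18

Using Lucas' theorem:
Write n=94 and k=11 in base 19:
n in base 19: [4, 18]
k in base 19: [0, 11]
C(94,11) mod 19 = ∏ C(n_i, k_i) mod 19
Digit binomials (mod 19): C(4,0) = 1; C(18,11) = 31824 ≡ 18
Product: 1 × 18 = 18 ≡ 18 (mod 19)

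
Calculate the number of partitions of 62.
1300156

p(n) counts ways to write n as a sum of positive integers (order ignored).
Euler's pentagonal recurrence: p(k) = p(k-1) + p(k-2) - p(k-5) - p(k-7) + p(k-12) + p(k-15) - ... (offsets j(3j∓1)/2, signs ++--, p(0)=1, p(<0)=0).
DP table for k = 0..61: p(0)=1, p(1)=1, p(2)=2, p(3)=3, p(4)=5, p(5)=7, p(6)=11, p(7)=15, p(8)=22, p(9)=30, p(10)=42, p(11)=56, p(12)=77, p(13)=101, p(14)=135, p(15)=176, p(16)=231, p(17)=297, p(18)=385, p(19)=490, p(20)=627, p(21)=792, p(22)=1002, p(23)=1255, p(24)=1575, p(25)=1958, p(26)=2436, p(27)=3010, p(28)=3718, p(29)=4565, p(30)=5604, p(31)=6842, p(32)=8349, p(33)=10143, p(34)=12310, p(35)=14883, p(36)=17977, p(37)=21637, p(38)=26015, p(39)=31185, p(40)=37338, p(41)=44583, p(42)=53174, p(43)=63261, p(44)=75175, p(45)=89134, p(46)=105558, p(47)=124754, p(48)=147273, p(49)=173525, p(50)=204226, p(51)=239943, p(52)=281589, p(53)=329931, p(54)=386155, p(55)=451276, p(56)=526823, p(57)=614154, p(58)=715220, p(59)=831820, p(60)=966467, p(61)=1121505.
Final step: p(62) = p(61) + p(60) - p(57) - p(55) + p(50) + p(47) - p(40) - p(36) + p(27) + p(22) - p(11) - p(5)
= 1121505 + 966467 - 614154 - 451276 + 204226 + 124754 - 37338 - 17977 + 3010 + 1002 - 56 - 7
= 1300156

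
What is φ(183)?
120

183 = 3 × 61
φ(n) = n × ∏(1 - 1/p) for each prime p dividing n
φ(183) = 183 × (1 - 1/3) × (1 - 1/61) = 120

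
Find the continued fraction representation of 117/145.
[0; 1, 4, 5, 1, 1, 2]

Euclidean algorithm steps:
117 = 0 × 145 + 117
145 = 1 × 117 + 28
117 = 4 × 28 + 5
28 = 5 × 5 + 3
5 = 1 × 3 + 2
3 = 1 × 2 + 1
2 = 2 × 1 + 0
Continued fraction: [0; 1, 4, 5, 1, 1, 2]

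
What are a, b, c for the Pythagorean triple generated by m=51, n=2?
(2597, 204, 2605)

Euclid's formula: a = m² - n², b = 2mn, c = m² + n²
m = 51, n = 2
a = 51² - 2² = 2601 - 4 = 2597
b = 2 × 51 × 2 = 204
c = 51² + 2² = 2601 + 4 = 2605
Verification: 2597² + 204² = 6744409 + 41616 = 6786025 = 2605² ✓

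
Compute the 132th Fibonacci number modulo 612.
468

Matrix identity: Q^n = [[F_(n+1), F_n], [F_n, F_(n-1)]] with Q = [[1,1],[1,0]].
n = 132 = 10000100₂. Square-and-multiply, entries mod 612:
Q^1 = [[1,1],[1,0]]
Q^2 = (Q^1)² = [[2,1],[1,1]]
Q^4 = (Q^2)² = [[5,3],[3,2]]
Q^8 = (Q^4)² = [[34,21],[21,13]]
Q^16 = (Q^8)² = [[373,375],[375,610]]
Q^33 = (Q^16)²·Q = [[271,70],[70,201]]
Q^66 = (Q^33)² = [[5,604],[604,13]]
Q^132 = (Q^66)² = [[89,468],[468,233]]
F_132 mod 612 = Q^132[0][1] = 468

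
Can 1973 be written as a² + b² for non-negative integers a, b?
23² + 38² (a=23, b=38)

Factorization: 1973 = 1973
By Fermat: n is sum of two squares iff every prime p ≡ 3 (mod 4) appears to even power.
All primes ≡ 3 (mod 4) appear to even power.
Search a = 0, 1, 2, … for 1973 - a² a perfect square: first hit at a = 23: 1973 - 529 = 1444 = 38².
1973 = 23² + 38² = 529 + 1444 ✓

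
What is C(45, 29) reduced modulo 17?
0

Using Lucas' theorem:
Write n=45 and k=29 in base 17:
n in base 17: [2, 11]
k in base 17: [1, 12]
C(45,29) mod 17 = ∏ C(n_i, k_i) mod 17
Digit binomials (mod 17): C(2,1) = 2; C(11,12) = 0 (k_i > n_i)
Product: 2 × 0 = 0 ≡ 0 (mod 17)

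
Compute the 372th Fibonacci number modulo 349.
300

Matrix identity: Q^n = [[F_(n+1), F_n], [F_n, F_(n-1)]] with Q = [[1,1],[1,0]].
n = 372 = 101110100₂. Square-and-multiply, entries mod 349:
Q^1 = [[1,1],[1,0]]
Q^2 = (Q^1)² = [[2,1],[1,1]]
Q^5 = (Q^2)²·Q = [[8,5],[5,3]]
Q^11 = (Q^5)²·Q = [[144,89],[89,55]]
Q^23 = (Q^11)²·Q = [[300,39],[39,261]]
Q^46 = (Q^23)² = [[83,241],[241,191]]
Q^93 = (Q^46)²·Q = [[129,56],[56,73]]
Q^186 = (Q^93)² = [[233,144],[144,89]]
Q^372 = (Q^186)² = [[339,300],[300,39]]
F_372 mod 349 = Q^372[0][1] = 300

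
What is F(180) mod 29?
28

Matrix identity: Q^n = [[F_(n+1), F_n], [F_n, F_(n-1)]] with Q = [[1,1],[1,0]].
n = 180 = 10110100₂. Square-and-multiply, entries mod 29:
Q^1 = [[1,1],[1,0]]
Q^2 = (Q^1)² = [[2,1],[1,1]]
Q^5 = (Q^2)²·Q = [[8,5],[5,3]]
Q^11 = (Q^5)²·Q = [[28,2],[2,26]]
Q^22 = (Q^11)² = [[5,21],[21,13]]
Q^45 = (Q^22)²·Q = [[3,2],[2,1]]
Q^90 = (Q^45)² = [[13,8],[8,5]]
Q^180 = (Q^90)² = [[1,28],[28,2]]
F_180 mod 29 = Q^180[0][1] = 28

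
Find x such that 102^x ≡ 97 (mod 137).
109

Baby-step giant-step with step n = ⌈√137⌉ = 12.
Baby steps 102^j mod 137 (j:value) for j=0..11: 0:1, 1:102, 2:129, 3:6, 4:64, 5:89, 6:36, 7:110, 8:123, 9:79, 10:112, 11:53.
Giant-step multiplier: 102^(-12) ≡ 102^(136-12) = 102^124 ≡ 87 (mod 137).
Giant steps γ_i = 97·87^i mod 137: γ_0=97, γ_1=82, γ_2=10, γ_3=48, γ_4=66, γ_5=125, γ_6=52, γ_7=3, γ_8=124, γ_9=102 (in table at j=1).
x = i·n + j = 9·12 + 1 = 109.
Check: 102^109 ≡ 97 (mod 137).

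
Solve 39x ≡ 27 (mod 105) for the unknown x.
x ≡ 33 (mod 35)

gcd(39, 105) = 3, which divides 27, so solutions exist.
Divide through by 3: 13x ≡ 9 (mod 35).
Find 13^(-1) mod 35 by the extended Euclidean algorithm:
35 = 2 × 13 + 9  ⟹  9 = (1)·35 + (-2)·13
13 = 1 × 9 + 4  ⟹  4 = (-1)·35 + (3)·13
9 = 2 × 4 + 1  ⟹  1 = (3)·35 + (-8)·13
So (-8)·13 ≡ 1 (mod 35), i.e. 13^(-1) ≡ -8 ≡ 27 (mod 35).
x ≡ 27 × 9 = 243 ≡ 33 (mod 35).
Check: 39 × 33 = 1287 ≡ 27 (mod 105).
x ≡ 33 (mod 35), giving 3 solutions mod 105.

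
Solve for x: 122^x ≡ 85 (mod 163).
126

Baby-step giant-step with step n = ⌈√163⌉ = 13.
Baby steps 122^j mod 163 (j:value) for j=0..12: 0:1, 1:122, 2:51, 3:28, 4:156, 5:124, 6:132, 7:130, 8:49, 9:110, 10:54, 11:68, 12:146.
Giant-step multiplier: 122^(-13) ≡ 122^(162-13) = 122^149 ≡ 29 (mod 163).
Giant steps γ_i = 85·29^i mod 163: γ_0=85, γ_1=20, γ_2=91, γ_3=31, γ_4=84, γ_5=154, γ_6=65, γ_7=92, γ_8=60, γ_9=110 (in table at j=9).
x = i·n + j = 9·13 + 9 = 126.
Check: 122^126 ≡ 85 (mod 163).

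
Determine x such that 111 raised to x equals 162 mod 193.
2

Baby-step giant-step with step n = ⌈√193⌉ = 14.
Baby steps 111^j mod 193 (j:value) for j=0..13: 0:1, 1:111, 2:162, 3:33, 4:189, 5:135, 6:124, 7:61, 8:16, 9:39, 10:83, 11:142, 12:129, 13:37.
h = 162 is already in the table at j=2, so x = 2.
Check: 111^2 ≡ 162 (mod 193).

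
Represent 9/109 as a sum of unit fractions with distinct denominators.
1/13 + 1/178 + 1/36033 + 1/1817691892 + 1/8260009533788657268

Greedy algorithm:
9/109: ceiling(109/9) = 13, use 1/13
8/1417: ceiling(1417/8) = 178, use 1/178
7/252226: ceiling(252226/7) = 36033, use 1/36033
5/9088459458: ceiling(9088459458/5) = 1817691892, use 1/1817691892
1/8260009533788657268: ceiling(8260009533788657268/1) = 8260009533788657268, use 1/8260009533788657268
Result: 9/109 = 1/13 + 1/178 + 1/36033 + 1/1817691892 + 1/8260009533788657268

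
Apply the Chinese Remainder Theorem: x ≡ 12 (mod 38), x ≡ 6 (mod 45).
1266

Using Chinese Remainder Theorem:
M = 38 × 45 = 1710
M1 = 45, M2 = 38
y1 = 45^(-1) mod 38 = 11
y2 = 38^(-1) mod 45 = 32
x = (12×45×11 + 6×38×32) mod 1710 = 1266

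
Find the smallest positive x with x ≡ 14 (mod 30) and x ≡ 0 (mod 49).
1274

Using Chinese Remainder Theorem:
M = 30 × 49 = 1470
M1 = 49, M2 = 30
y1 = 49^(-1) mod 30 = 19
y2 = 30^(-1) mod 49 = 18
x = (14×49×19 + 0×30×18) mod 1470 = 1274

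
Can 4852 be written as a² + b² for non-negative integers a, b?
44² + 54² (a=44, b=54)

Factorization: 4852 = 2^2 × 1213
By Fermat: n is sum of two squares iff every prime p ≡ 3 (mod 4) appears to even power.
All primes ≡ 3 (mod 4) appear to even power.
Search a = 0, 1, 2, … for 4852 - a² a perfect square: first hit at a = 44: 4852 - 1936 = 2916 = 54².
4852 = 44² + 54² = 1936 + 2916 ✓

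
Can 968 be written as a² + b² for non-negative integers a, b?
22² + 22² (a=22, b=22)

Factorization: 968 = 2^3 × 11^2
By Fermat: n is sum of two squares iff every prime p ≡ 3 (mod 4) appears to even power.
All primes ≡ 3 (mod 4) appear to even power.
Search a = 0, 1, 2, … for 968 - a² a perfect square: first hit at a = 22: 968 - 484 = 484 = 22².
968 = 22² + 22² = 484 + 484 ✓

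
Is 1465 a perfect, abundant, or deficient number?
deficient

Proper divisors of 1465: sum = 1 + 5 + 293 = 299
Since 299 < 1465, 1465 is deficient.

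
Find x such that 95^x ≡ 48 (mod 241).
114

Baby-step giant-step with step n = ⌈√241⌉ = 16.
Baby steps 95^j mod 241 (j:value) for j=0..15: 0:1, 1:95, 2:108, 3:138, 4:96, 5:203, 6:5, 7:234, 8:58, 9:208, 10:239, 11:51, 12:25, 13:206, 14:49, 15:76.
Giant-step multiplier: 95^(-16) ≡ 95^(240-16) = 95^224 ≡ 24 (mod 241).
Giant steps γ_i = 48·24^i mod 241: γ_0=48, γ_1=188, γ_2=174, γ_3=79, γ_4=209, γ_5=196, γ_6=125, γ_7=108 (in table at j=2).
x = i·n + j = 7·16 + 2 = 114.
Check: 95^114 ≡ 48 (mod 241).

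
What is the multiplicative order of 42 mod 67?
22

67 is prime, so ord(42) divides φ(67) = 66.
Divisors of 66: 1, 2, 3, 6, 11, 22, 33, 66.
Repeated squaring: 42^1 ≡ 42, 42^2 ≡ 22, 42^4 ≡ 15, 42^8 ≡ 24, 42^16 ≡ 40, 42^32 ≡ 59, 42^64 ≡ 64 (mod 67).
Test 42^d mod 67 for each divisor d in increasing order:
42^1 ≡ 42
42^2 ≡ 22
42^3 = 42^2·42^1 ≡ 53
42^6 = 42^4·42^2 ≡ 62
42^11 = 42^8·42^2·42^1 ≡ 66
42^22 = 42^16·42^4·42^2 ≡ 1  ← first divisor giving 1
The order is 22.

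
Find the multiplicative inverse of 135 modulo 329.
39

gcd(135, 329) = 1, so the inverse exists.
Extended Euclidean algorithm on (329, 135):
329 = 2 × 135 + 59  ⟹  59 = (1)·329 + (-2)·135
135 = 2 × 59 + 17  ⟹  17 = (-2)·329 + (5)·135
59 = 3 × 17 + 8  ⟹  8 = (7)·329 + (-17)·135
17 = 2 × 8 + 1  ⟹  1 = (-16)·329 + (39)·135
So (39)·135 ≡ 1 (mod 329), i.e. 135^(-1) ≡ 39 (mod 329).
Check: 135 × 39 = 5265 ≡ 1 (mod 329)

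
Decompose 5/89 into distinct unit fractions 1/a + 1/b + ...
1/18 + 1/1602

Greedy algorithm:
5/89: ceiling(89/5) = 18, use 1/18
1/1602: ceiling(1602/1) = 1602, use 1/1602
Result: 5/89 = 1/18 + 1/1602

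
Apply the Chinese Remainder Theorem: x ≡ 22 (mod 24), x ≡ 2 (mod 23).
94

Using Chinese Remainder Theorem:
M = 24 × 23 = 552
M1 = 23, M2 = 24
y1 = 23^(-1) mod 24 = 23
y2 = 24^(-1) mod 23 = 1
x = (22×23×23 + 2×24×1) mod 552 = 94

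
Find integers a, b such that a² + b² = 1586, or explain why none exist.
19² + 35² (a=19, b=35)

Factorization: 1586 = 2 × 13 × 61
By Fermat: n is sum of two squares iff every prime p ≡ 3 (mod 4) appears to even power.
All primes ≡ 3 (mod 4) appear to even power.
Search a = 0, 1, 2, … for 1586 - a² a perfect square: first hit at a = 19: 1586 - 361 = 1225 = 35².
1586 = 19² + 35² = 361 + 1225 ✓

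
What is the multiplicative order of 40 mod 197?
49

197 is prime, so ord(40) divides φ(197) = 196.
Divisors of 196: 1, 2, 4, 7, 14, 28, 49, 98, 196.
Repeated squaring: 40^1 ≡ 40, 40^2 ≡ 24, 40^4 ≡ 182, 40^8 ≡ 28, 40^16 ≡ 193, 40^32 ≡ 16, 40^64 ≡ 59, 40^128 ≡ 132 (mod 197).
Test 40^d mod 197 for each divisor d in increasing order:
40^1 ≡ 40
40^2 ≡ 24
40^4 ≡ 182
40^7 = 40^4·40^2·40^1 ≡ 178
40^14 = 40^8·40^4·40^2 ≡ 164
40^28 = 40^16·40^8·40^4 ≡ 104
40^49 = 40^32·40^16·40^1 ≡ 1  ← first divisor giving 1
The order is 49.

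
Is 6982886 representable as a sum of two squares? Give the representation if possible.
Not possible

Factorization: 6982886 = 2 × 17 × 59^3
By Fermat: n is sum of two squares iff every prime p ≡ 3 (mod 4) appears to even power.
Prime(s) ≡ 3 (mod 4) with odd exponent: [(59, 3)]
Therefore 6982886 cannot be expressed as a² + b².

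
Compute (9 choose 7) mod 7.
1

Using Lucas' theorem:
Write n=9 and k=7 in base 7:
n in base 7: [1, 2]
k in base 7: [1, 0]
C(9,7) mod 7 = ∏ C(n_i, k_i) mod 7
Digit binomials (mod 7): C(1,1) = 1; C(2,0) = 1
Product: 1 × 1 = 1 ≡ 1 (mod 7)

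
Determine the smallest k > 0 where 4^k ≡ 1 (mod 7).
3

7 is prime, so ord(4) divides φ(7) = 6.
Divisors of 6: 1, 2, 3, 6.
Repeated squaring: 4^1 ≡ 4, 4^2 ≡ 2, 4^4 ≡ 4 (mod 7).
Test 4^d mod 7 for each divisor d in increasing order:
4^1 ≡ 4
4^2 ≡ 2
4^3 = 4^2·4^1 ≡ 1  ← first divisor giving 1
The order is 3.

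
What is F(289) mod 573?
478

Matrix identity: Q^n = [[F_(n+1), F_n], [F_n, F_(n-1)]] with Q = [[1,1],[1,0]].
n = 289 = 100100001₂. Square-and-multiply, entries mod 573:
Q^1 = [[1,1],[1,0]]
Q^2 = (Q^1)² = [[2,1],[1,1]]
Q^4 = (Q^2)² = [[5,3],[3,2]]
Q^9 = (Q^4)²·Q = [[55,34],[34,21]]
Q^18 = (Q^9)² = [[170,292],[292,451]]
Q^36 = (Q^18)² = [[137,264],[264,446]]
Q^72 = (Q^36)² = [[223,348],[348,448]]
Q^144 = (Q^72)² = [[79,297],[297,355]]
Q^289 = (Q^144)²·Q = [[451,478],[478,546]]
F_289 mod 573 = Q^289[0][1] = 478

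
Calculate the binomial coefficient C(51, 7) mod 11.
1

Using Lucas' theorem:
Write n=51 and k=7 in base 11:
n in base 11: [4, 7]
k in base 11: [0, 7]
C(51,7) mod 11 = ∏ C(n_i, k_i) mod 11
Digit binomials (mod 11): C(4,0) = 1; C(7,7) = 1
Product: 1 × 1 = 1 ≡ 1 (mod 11)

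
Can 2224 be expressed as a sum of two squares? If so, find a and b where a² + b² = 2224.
Not possible

Factorization: 2224 = 2^4 × 139
By Fermat: n is sum of two squares iff every prime p ≡ 3 (mod 4) appears to even power.
Prime(s) ≡ 3 (mod 4) with odd exponent: [(139, 1)]
Therefore 2224 cannot be expressed as a² + b².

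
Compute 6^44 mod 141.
111

Repeated squaring. Binary of 44 = 101100.
6^1 ≡ 6 (mod 141); 6^2 ≡ 36 (mod 141); 6^4 ≡ 27 (mod 141); 6^8 ≡ 24 (mod 141); 6^16 ≡ 12 (mod 141); 6^32 ≡ 3 (mod 141)
6^44 = 6^4 × 6^8 × 6^32 ≡ 111 (mod 141)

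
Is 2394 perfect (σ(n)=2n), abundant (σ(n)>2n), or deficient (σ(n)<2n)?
abundant

Proper divisors of 2394: sum = 1 + 2 + 3 + 6 + 7 + 9 + 14 + 18 + ... + 342 + 399 + 798 + 1197 (23 divisors) = 3846
Since 3846 > 2394, 2394 is abundant.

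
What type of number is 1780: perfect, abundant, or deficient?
abundant

Proper divisors of 1780: sum = 1 + 2 + 4 + 5 + 10 + 20 + 89 + 178 + 356 + 445 + 890 = 2000
Since 2000 > 1780, 1780 is abundant.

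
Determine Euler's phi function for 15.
8

15 = 3 × 5
φ(n) = n × ∏(1 - 1/p) for each prime p dividing n
φ(15) = 15 × (1 - 1/3) × (1 - 1/5) = 8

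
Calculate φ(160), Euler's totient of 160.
64

160 = 2^5 × 5
φ(n) = n × ∏(1 - 1/p) for each prime p dividing n
φ(160) = 160 × (1 - 1/2) × (1 - 1/5) = 64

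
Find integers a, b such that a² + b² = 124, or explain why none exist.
Not possible

Factorization: 124 = 2^2 × 31
By Fermat: n is sum of two squares iff every prime p ≡ 3 (mod 4) appears to even power.
Prime(s) ≡ 3 (mod 4) with odd exponent: [(31, 1)]
Therefore 124 cannot be expressed as a² + b².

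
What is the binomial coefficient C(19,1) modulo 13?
6

Using Lucas' theorem:
Write n=19 and k=1 in base 13:
n in base 13: [1, 6]
k in base 13: [0, 1]
C(19,1) mod 13 = ∏ C(n_i, k_i) mod 13
Digit binomials (mod 13): C(1,0) = 1; C(6,1) = 6
Product: 1 × 6 = 6 ≡ 6 (mod 13)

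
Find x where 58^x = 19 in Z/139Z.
5

Baby-step giant-step with step n = ⌈√139⌉ = 12.
Baby steps 58^j mod 139 (j:value) for j=0..11: 0:1, 1:58, 2:28, 3:95, 4:89, 5:19, 6:129, 7:115, 8:137, 9:23, 10:83, 11:88.
h = 19 is already in the table at j=5, so x = 5.
Check: 58^5 ≡ 19 (mod 139).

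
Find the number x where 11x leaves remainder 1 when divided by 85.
31

gcd(11, 85) = 1, so the inverse exists.
Extended Euclidean algorithm on (85, 11):
85 = 7 × 11 + 8  ⟹  8 = (1)·85 + (-7)·11
11 = 1 × 8 + 3  ⟹  3 = (-1)·85 + (8)·11
8 = 2 × 3 + 2  ⟹  2 = (3)·85 + (-23)·11
3 = 1 × 2 + 1  ⟹  1 = (-4)·85 + (31)·11
So (31)·11 ≡ 1 (mod 85), i.e. 11^(-1) ≡ 31 (mod 85).
Check: 11 × 31 = 341 ≡ 1 (mod 85)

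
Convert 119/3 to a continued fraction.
[39; 1, 2]

Euclidean algorithm steps:
119 = 39 × 3 + 2
3 = 1 × 2 + 1
2 = 2 × 1 + 0
Continued fraction: [39; 1, 2]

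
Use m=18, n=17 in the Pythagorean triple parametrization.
(35, 612, 613)

Euclid's formula: a = m² - n², b = 2mn, c = m² + n²
m = 18, n = 17
a = 18² - 17² = 324 - 289 = 35
b = 2 × 18 × 17 = 612
c = 18² + 17² = 324 + 289 = 613
Verification: 35² + 612² = 1225 + 374544 = 375769 = 613² ✓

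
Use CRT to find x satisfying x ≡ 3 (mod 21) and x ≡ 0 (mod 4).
24

Using Chinese Remainder Theorem:
M = 21 × 4 = 84
M1 = 4, M2 = 21
y1 = 4^(-1) mod 21 = 16
y2 = 21^(-1) mod 4 = 1
x = (3×4×16 + 0×21×1) mod 84 = 24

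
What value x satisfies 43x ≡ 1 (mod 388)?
379

gcd(43, 388) = 1, so the inverse exists.
Extended Euclidean algorithm on (388, 43):
388 = 9 × 43 + 1  ⟹  1 = (1)·388 + (-9)·43
So (-9)·43 ≡ 1 (mod 388), i.e. 43^(-1) ≡ -9 ≡ 379 (mod 388).
Check: 43 × 379 = 16297 ≡ 1 (mod 388)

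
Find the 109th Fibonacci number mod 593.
361

Matrix identity: Q^n = [[F_(n+1), F_n], [F_n, F_(n-1)]] with Q = [[1,1],[1,0]].
n = 109 = 1101101₂. Square-and-multiply, entries mod 593:
Q^1 = [[1,1],[1,0]]
Q^3 = (Q^1)²·Q = [[3,2],[2,1]]
Q^6 = (Q^3)² = [[13,8],[8,5]]
Q^13 = (Q^6)²·Q = [[377,233],[233,144]]
Q^27 = (Q^13)²·Q = [[556,135],[135,421]]
Q^54 = (Q^27)² = [[25,249],[249,369]]
Q^109 = (Q^54)²·Q = [[29,361],[361,261]]
F_109 mod 593 = Q^109[0][1] = 361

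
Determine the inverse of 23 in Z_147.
32

gcd(23, 147) = 1, so the inverse exists.
Extended Euclidean algorithm on (147, 23):
147 = 6 × 23 + 9  ⟹  9 = (1)·147 + (-6)·23
23 = 2 × 9 + 5  ⟹  5 = (-2)·147 + (13)·23
9 = 1 × 5 + 4  ⟹  4 = (3)·147 + (-19)·23
5 = 1 × 4 + 1  ⟹  1 = (-5)·147 + (32)·23
So (32)·23 ≡ 1 (mod 147), i.e. 23^(-1) ≡ 32 (mod 147).
Check: 23 × 32 = 736 ≡ 1 (mod 147)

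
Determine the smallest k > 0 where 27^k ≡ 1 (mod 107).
53

107 is prime, so ord(27) divides φ(107) = 106.
Divisors of 106: 1, 2, 53, 106.
Repeated squaring: 27^1 ≡ 27, 27^2 ≡ 87, 27^4 ≡ 79, 27^8 ≡ 35, 27^16 ≡ 48, 27^32 ≡ 57, 27^64 ≡ 39 (mod 107).
Test 27^d mod 107 for each divisor d in increasing order:
27^1 ≡ 27
27^2 ≡ 87
27^53 = 27^32·27^16·27^4·27^1 ≡ 1  ← first divisor giving 1
The order is 53.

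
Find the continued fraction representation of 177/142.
[1; 4, 17, 2]

Euclidean algorithm steps:
177 = 1 × 142 + 35
142 = 4 × 35 + 2
35 = 17 × 2 + 1
2 = 2 × 1 + 0
Continued fraction: [1; 4, 17, 2]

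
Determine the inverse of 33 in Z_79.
12

gcd(33, 79) = 1, so the inverse exists.
Extended Euclidean algorithm on (79, 33):
79 = 2 × 33 + 13  ⟹  13 = (1)·79 + (-2)·33
33 = 2 × 13 + 7  ⟹  7 = (-2)·79 + (5)·33
13 = 1 × 7 + 6  ⟹  6 = (3)·79 + (-7)·33
7 = 1 × 6 + 1  ⟹  1 = (-5)·79 + (12)·33
So (12)·33 ≡ 1 (mod 79), i.e. 33^(-1) ≡ 12 (mod 79).
Check: 33 × 12 = 396 ≡ 1 (mod 79)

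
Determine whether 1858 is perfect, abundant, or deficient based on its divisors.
deficient

Proper divisors of 1858: sum = 1 + 2 + 929 = 932
Since 932 < 1858, 1858 is deficient.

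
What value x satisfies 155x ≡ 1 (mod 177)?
8

gcd(155, 177) = 1, so the inverse exists.
Extended Euclidean algorithm on (177, 155):
177 = 1 × 155 + 22  ⟹  22 = (1)·177 + (-1)·155
155 = 7 × 22 + 1  ⟹  1 = (-7)·177 + (8)·155
So (8)·155 ≡ 1 (mod 177), i.e. 155^(-1) ≡ 8 (mod 177).
Check: 155 × 8 = 1240 ≡ 1 (mod 177)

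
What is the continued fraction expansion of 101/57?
[1; 1, 3, 2, 1, 1, 2]

Euclidean algorithm steps:
101 = 1 × 57 + 44
57 = 1 × 44 + 13
44 = 3 × 13 + 5
13 = 2 × 5 + 3
5 = 1 × 3 + 2
3 = 1 × 2 + 1
2 = 2 × 1 + 0
Continued fraction: [1; 1, 3, 2, 1, 1, 2]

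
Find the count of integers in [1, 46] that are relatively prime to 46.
22

46 = 2 × 23
φ(n) = n × ∏(1 - 1/p) for each prime p dividing n
φ(46) = 46 × (1 - 1/2) × (1 - 1/23) = 22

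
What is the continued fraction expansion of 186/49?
[3; 1, 3, 1, 9]

Euclidean algorithm steps:
186 = 3 × 49 + 39
49 = 1 × 39 + 10
39 = 3 × 10 + 9
10 = 1 × 9 + 1
9 = 9 × 1 + 0
Continued fraction: [3; 1, 3, 1, 9]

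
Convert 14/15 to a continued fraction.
[0; 1, 14]

Euclidean algorithm steps:
14 = 0 × 15 + 14
15 = 1 × 14 + 1
14 = 14 × 1 + 0
Continued fraction: [0; 1, 14]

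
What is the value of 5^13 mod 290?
35

Repeated squaring. Binary of 13 = 1101.
5^1 ≡ 5 (mod 290); 5^2 ≡ 25 (mod 290); 5^4 ≡ 45 (mod 290); 5^8 ≡ 285 (mod 290)
5^13 = 5^1 × 5^4 × 5^8 ≡ 35 (mod 290)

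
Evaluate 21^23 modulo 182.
161

Repeated squaring. Binary of 23 = 10111.
21^1 ≡ 21 (mod 182); 21^2 ≡ 77 (mod 182); 21^4 ≡ 105 (mod 182); 21^8 ≡ 105 (mod 182); 21^16 ≡ 105 (mod 182)
21^23 = 21^1 × 21^2 × 21^4 × 21^16 ≡ 161 (mod 182)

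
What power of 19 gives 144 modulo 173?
106

Baby-step giant-step with step n = ⌈√173⌉ = 14.
Baby steps 19^j mod 173 (j:value) for j=0..13: 0:1, 1:19, 2:15, 3:112, 4:52, 5:123, 6:88, 7:115, 8:109, 9:168, 10:78, 11:98, 12:132, 13:86.
Giant-step multiplier: 19^(-14) ≡ 19^(172-14) = 19^158 ≡ 9 (mod 173).
Giant steps γ_i = 144·9^i mod 173: γ_0=144, γ_1=85, γ_2=73, γ_3=138, γ_4=31, γ_5=106, γ_6=89, γ_7=109 (in table at j=8).
x = i·n + j = 7·14 + 8 = 106.
Check: 19^106 ≡ 144 (mod 173).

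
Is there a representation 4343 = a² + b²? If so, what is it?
Not possible

Factorization: 4343 = 43 × 101
By Fermat: n is sum of two squares iff every prime p ≡ 3 (mod 4) appears to even power.
Prime(s) ≡ 3 (mod 4) with odd exponent: [(43, 1)]
Therefore 4343 cannot be expressed as a² + b².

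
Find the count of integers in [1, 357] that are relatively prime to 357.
192

357 = 3 × 7 × 17
φ(n) = n × ∏(1 - 1/p) for each prime p dividing n
φ(357) = 357 × (1 - 1/3) × (1 - 1/7) × (1 - 1/17) = 192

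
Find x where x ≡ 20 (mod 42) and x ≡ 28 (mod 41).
356

Using Chinese Remainder Theorem:
M = 42 × 41 = 1722
M1 = 41, M2 = 42
y1 = 41^(-1) mod 42 = 41
y2 = 42^(-1) mod 41 = 1
x = (20×41×41 + 28×42×1) mod 1722 = 356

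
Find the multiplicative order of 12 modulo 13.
2

13 is prime, so ord(12) divides φ(13) = 12.
Divisors of 12: 1, 2, 3, 4, 6, 12.
Repeated squaring: 12^1 ≡ 12, 12^2 ≡ 1, 12^4 ≡ 1, 12^8 ≡ 1 (mod 13).
Test 12^d mod 13 for each divisor d in increasing order:
12^1 ≡ 12
12^2 ≡ 1  ← first divisor giving 1
The order is 2.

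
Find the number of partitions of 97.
133230930

p(n) counts ways to write n as a sum of positive integers (order ignored).
Euler's pentagonal recurrence: p(k) = p(k-1) + p(k-2) - p(k-5) - p(k-7) + p(k-12) + p(k-15) - ... (offsets j(3j∓1)/2, signs ++--, p(0)=1, p(<0)=0).
DP table for k = 0..96: p(0)=1, p(1)=1, p(2)=2, p(3)=3, p(4)=5, p(5)=7, p(6)=11, p(7)=15, p(8)=22, p(9)=30, p(10)=42, p(11)=56, p(12)=77, p(13)=101, p(14)=135, p(15)=176, p(16)=231, p(17)=297, p(18)=385, p(19)=490, p(20)=627, p(21)=792, p(22)=1002, p(23)=1255, p(24)=1575, p(25)=1958, p(26)=2436, p(27)=3010, p(28)=3718, p(29)=4565, p(30)=5604, p(31)=6842, p(32)=8349, p(33)=10143, p(34)=12310, p(35)=14883, p(36)=17977, p(37)=21637, p(38)=26015, p(39)=31185, p(40)=37338, p(41)=44583, p(42)=53174, p(43)=63261, p(44)=75175, p(45)=89134, p(46)=105558, p(47)=124754, p(48)=147273, p(49)=173525, p(50)=204226, p(51)=239943, p(52)=281589, p(53)=329931, p(54)=386155, p(55)=451276, p(56)=526823, p(57)=614154, p(58)=715220, p(59)=831820, p(60)=966467, p(61)=1121505, p(62)=1300156, p(63)=1505499, p(64)=1741630, p(65)=2012558, p(66)=2323520, p(67)=2679689, p(68)=3087735, p(69)=3554345, p(70)=4087968, p(71)=4697205, p(72)=5392783, p(73)=6185689, p(74)=7089500, p(75)=8118264, p(76)=9289091, p(77)=10619863, p(78)=12132164, p(79)=13848650, p(80)=15796476, p(81)=18004327, p(82)=20506255, p(83)=23338469, p(84)=26543660, p(85)=30167357, p(86)=34262962, p(87)=38887673, p(88)=44108109, p(89)=49995925, p(90)=56634173, p(91)=64112359, p(92)=72533807, p(93)=82010177, p(94)=92669720, p(95)=104651419, p(96)=118114304.
Final step: p(97) = p(96) + p(95) - p(92) - p(90) + p(85) + p(82) - p(75) - p(71) + p(62) + p(57) - p(46) - p(40) + p(27) + p(20) - p(5)
= 118114304 + 104651419 - 72533807 - 56634173 + 30167357 + 20506255 - 8118264 - 4697205 + 1300156 + 614154 - 105558 - 37338 + 3010 + 627 - 7
= 133230930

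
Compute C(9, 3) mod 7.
0

Using Lucas' theorem:
Write n=9 and k=3 in base 7:
n in base 7: [1, 2]
k in base 7: [0, 3]
C(9,3) mod 7 = ∏ C(n_i, k_i) mod 7
Digit binomials (mod 7): C(1,0) = 1; C(2,3) = 0 (k_i > n_i)
Product: 1 × 0 = 0 ≡ 0 (mod 7)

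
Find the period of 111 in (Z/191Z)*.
190

191 is prime, so ord(111) divides φ(191) = 190.
Divisors of 190: 1, 2, 5, 10, 19, 38, 95, 190.
Repeated squaring: 111^1 ≡ 111, 111^2 ≡ 97, 111^4 ≡ 50, 111^8 ≡ 17, 111^16 ≡ 98, 111^32 ≡ 54, 111^64 ≡ 51, 111^128 ≡ 118 (mod 191).
Test 111^d mod 191 for each divisor d in increasing order:
111^1 ≡ 111
111^2 ≡ 97
111^5 = 111^4·111^1 ≡ 11
111^10 = 111^8·111^2 ≡ 121
111^19 = 111^16·111^2·111^1 ≡ 82
111^38 = 111^32·111^4·111^2 ≡ 39
111^95 = 111^64·111^16·111^8·111^4·111^2·111^1 ≡ 190
111^190 = 111^128·111^32·111^16·111^8·111^4·111^2 ≡ 1  ← first divisor giving 1
The order is 190.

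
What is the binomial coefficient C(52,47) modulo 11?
1

Using Lucas' theorem:
Write n=52 and k=47 in base 11:
n in base 11: [4, 8]
k in base 11: [4, 3]
C(52,47) mod 11 = ∏ C(n_i, k_i) mod 11
Digit binomials (mod 11): C(4,4) = 1; C(8,3) = 56 ≡ 1
Product: 1 × 1 = 1 ≡ 1 (mod 11)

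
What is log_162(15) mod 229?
18

Baby-step giant-step with step n = ⌈√229⌉ = 16.
Baby steps 162^j mod 229 (j:value) for j=0..15: 0:1, 1:162, 2:138, 3:143, 4:37, 5:40, 6:68, 7:24, 8:224, 9:106, 10:226, 11:201, 12:44, 13:29, 14:118, 15:109.
Giant-step multiplier: 162^(-16) ≡ 162^(228-16) = 162^212 ≡ 55 (mod 229).
Giant steps γ_i = 15·55^i mod 229: γ_0=15, γ_1=138 (in table at j=2).
x = i·n + j = 1·16 + 2 = 18.
Check: 162^18 ≡ 15 (mod 229).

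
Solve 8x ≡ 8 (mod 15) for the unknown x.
x ≡ 1 (mod 15)

gcd(8, 15) = 1, which divides 8, so solutions exist.
Find 8^(-1) mod 15 by the extended Euclidean algorithm:
15 = 1 × 8 + 7  ⟹  7 = (1)·15 + (-1)·8
8 = 1 × 7 + 1  ⟹  1 = (-1)·15 + (2)·8
So (2)·8 ≡ 1 (mod 15), i.e. 8^(-1) ≡ 2 (mod 15).
x ≡ 2 × 8 = 16 ≡ 1 (mod 15).
Check: 8 × 1 = 8 ≡ 8 (mod 15).
Unique solution: x ≡ 1 (mod 15)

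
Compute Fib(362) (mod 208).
129

Matrix identity: Q^n = [[F_(n+1), F_n], [F_n, F_(n-1)]] with Q = [[1,1],[1,0]].
n = 362 = 101101010₂. Square-and-multiply, entries mod 208:
Q^1 = [[1,1],[1,0]]
Q^2 = (Q^1)² = [[2,1],[1,1]]
Q^5 = (Q^2)²·Q = [[8,5],[5,3]]
Q^11 = (Q^5)²·Q = [[144,89],[89,55]]
Q^22 = (Q^11)² = [[161,31],[31,130]]
Q^45 = (Q^22)²·Q = [[127,50],[50,77]]
Q^90 = (Q^45)² = [[117,8],[8,109]]
Q^181 = (Q^90)²·Q = [[169,25],[25,144]]
Q^362 = (Q^181)² = [[66,129],[129,145]]
F_362 mod 208 = Q^362[0][1] = 129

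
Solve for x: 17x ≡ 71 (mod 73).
x ≡ 60 (mod 73)

gcd(17, 73) = 1, which divides 71, so solutions exist.
Find 17^(-1) mod 73 by the extended Euclidean algorithm:
73 = 4 × 17 + 5  ⟹  5 = (1)·73 + (-4)·17
17 = 3 × 5 + 2  ⟹  2 = (-3)·73 + (13)·17
5 = 2 × 2 + 1  ⟹  1 = (7)·73 + (-30)·17
So (-30)·17 ≡ 1 (mod 73), i.e. 17^(-1) ≡ -30 ≡ 43 (mod 73).
x ≡ 43 × 71 = 3053 ≡ 60 (mod 73).
Check: 17 × 60 = 1020 ≡ 71 (mod 73).
Unique solution: x ≡ 60 (mod 73)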